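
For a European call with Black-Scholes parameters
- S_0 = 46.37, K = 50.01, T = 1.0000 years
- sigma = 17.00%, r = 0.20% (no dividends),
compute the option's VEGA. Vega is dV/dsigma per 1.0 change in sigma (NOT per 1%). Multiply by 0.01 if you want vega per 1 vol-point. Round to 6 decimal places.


Answer: Vega = 17.413459

Derivation:
d1 = -0.3477663943; d2 = -0.5177663943
phi(d1) = 0.3755328735; exp(-qT) = 1.0000000000; exp(-rT) = 0.9980019987
Vega = S * exp(-qT) * phi(d1) * sqrt(T) = 46.3700 * 1.0000000000 * 0.3755328735 * 1.0000000000 = 17.413459


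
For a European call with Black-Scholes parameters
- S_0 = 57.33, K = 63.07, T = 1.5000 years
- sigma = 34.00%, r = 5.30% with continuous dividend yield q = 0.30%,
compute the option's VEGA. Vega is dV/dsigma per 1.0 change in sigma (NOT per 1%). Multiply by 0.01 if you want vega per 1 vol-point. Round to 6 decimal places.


d1 = 0.1591659853; d2 = -0.2572472709
phi(d1) = 0.3939207868; exp(-qT) = 0.9955101098; exp(-rT) = 0.9235780200
Vega = S * exp(-qT) * phi(d1) * sqrt(T) = 57.3300 * 0.9955101098 * 0.3939207868 * 1.2247448714 = 27.534814

Answer: Vega = 27.534814


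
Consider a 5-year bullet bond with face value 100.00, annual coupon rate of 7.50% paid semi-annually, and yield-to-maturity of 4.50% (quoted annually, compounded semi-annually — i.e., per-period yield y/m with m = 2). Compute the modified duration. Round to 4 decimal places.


Coupon per period c = face * coupon_rate / m = 3.750000
Periods per year m = 2; per-period yield y/m = 0.022500
Number of cashflows N = 10
Cashflows (t years, CF_t, discount factor 1/(1+y/m)^(m*t), PV):
  t = 0.5000: CF_t = 3.750000, DF = 0.977995, PV = 3.667482
  t = 1.0000: CF_t = 3.750000, DF = 0.956474, PV = 3.586779
  t = 1.5000: CF_t = 3.750000, DF = 0.935427, PV = 3.507852
  t = 2.0000: CF_t = 3.750000, DF = 0.914843, PV = 3.430663
  t = 2.5000: CF_t = 3.750000, DF = 0.894712, PV = 3.355171
  t = 3.0000: CF_t = 3.750000, DF = 0.875024, PV = 3.281341
  t = 3.5000: CF_t = 3.750000, DF = 0.855769, PV = 3.209135
  t = 4.0000: CF_t = 3.750000, DF = 0.836938, PV = 3.138519
  t = 4.5000: CF_t = 3.750000, DF = 0.818522, PV = 3.069456
  t = 5.0000: CF_t = 103.750000, DF = 0.800510, PV = 83.052926
Price P = sum_t PV_t = 113.299325
First compute Macaulay numerator sum_t t * PV_t:
  t * PV_t at t = 0.5000: 1.833741
  t * PV_t at t = 1.0000: 3.586779
  t * PV_t at t = 1.5000: 5.261779
  t * PV_t at t = 2.0000: 6.861325
  t * PV_t at t = 2.5000: 8.387928
  t * PV_t at t = 3.0000: 9.844023
  t * PV_t at t = 3.5000: 11.231974
  t * PV_t at t = 4.0000: 12.554075
  t * PV_t at t = 4.5000: 13.812552
  t * PV_t at t = 5.0000: 415.264631
Macaulay duration D = 488.638807 / 113.299325 = 4.312813
Modified duration = D / (1 + y/m) = 4.312813 / (1 + 0.022500) = 4.217910

Answer: Modified duration = 4.2179


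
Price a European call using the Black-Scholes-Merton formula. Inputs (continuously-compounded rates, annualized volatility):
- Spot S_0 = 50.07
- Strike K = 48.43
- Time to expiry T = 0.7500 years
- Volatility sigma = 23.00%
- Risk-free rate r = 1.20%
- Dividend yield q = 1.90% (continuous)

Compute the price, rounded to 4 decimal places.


Answer: Price = 4.5827

Derivation:
d1 = (ln(S/K) + (r - q + 0.5*sigma^2) * T) / (sigma * sqrt(T)) = 0.24042908
d2 = d1 - sigma * sqrt(T) = 0.04124324
exp(-rT) = 0.99104038; exp(-qT) = 0.98585105
C = S_0 * exp(-qT) * N(d1) - K * exp(-rT) * N(d2)
N(d1) = 0.59500118; N(d2) = 0.51644901
C = 50.0700 * 0.98585105 * 0.59500118 - 48.4300 * 0.99104038 * 0.51644901 = 4.5827


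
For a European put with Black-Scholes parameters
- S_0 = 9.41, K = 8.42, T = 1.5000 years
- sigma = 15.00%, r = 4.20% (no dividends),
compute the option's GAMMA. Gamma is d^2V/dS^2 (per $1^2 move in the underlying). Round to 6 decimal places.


d1 = 1.0398798411; d2 = 0.8561681104
phi(d1) = 0.2323260339; exp(-qT) = 1.0000000000; exp(-rT) = 0.9389434737
Gamma = exp(-qT) * phi(d1) / (S * sigma * sqrt(T)) = 1.0000000000 * 0.2323260339 / (9.4100 * 0.1500 * 1.2247448714) = 0.134391

Answer: Gamma = 0.134391


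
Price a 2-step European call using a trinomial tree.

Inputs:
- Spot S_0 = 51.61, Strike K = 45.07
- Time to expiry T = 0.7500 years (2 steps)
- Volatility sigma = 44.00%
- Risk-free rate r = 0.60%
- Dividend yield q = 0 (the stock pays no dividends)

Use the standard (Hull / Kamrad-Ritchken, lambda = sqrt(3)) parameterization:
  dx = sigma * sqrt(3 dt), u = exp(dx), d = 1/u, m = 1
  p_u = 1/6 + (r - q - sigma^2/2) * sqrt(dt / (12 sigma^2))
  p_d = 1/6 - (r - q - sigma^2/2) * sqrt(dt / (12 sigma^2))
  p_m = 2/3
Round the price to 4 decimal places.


Answer: Price = V(0,0) = 11.1260

Derivation:
dt = T/N = 0.375000; dx = sigma*sqrt(3*dt) = 0.466690
u = exp(dx) = 1.594708; d = 1/u = 0.627074
p_u = 0.130186, p_m = 0.666667, p_d = 0.203147
Discount per step: exp(-r*dt) = 0.997753
Stock lattice S(k, j) with j the centered position index:
  k=0: S(0,+0) = 51.6100
  k=1: S(1,-1) = 32.3633; S(1,+0) = 51.6100; S(1,+1) = 82.3029
  k=2: S(2,-2) = 20.2942; S(2,-1) = 32.3633; S(2,+0) = 51.6100; S(2,+1) = 82.3029; S(2,+2) = 131.2490
Terminal payoffs V(N, j) = max(S_T - K, 0):
  V(2,-2) = 0.000000; V(2,-1) = 0.000000; V(2,+0) = 6.540000; V(2,+1) = 37.232866; V(2,+2) = 86.179016
Backward induction: V(k, j) = exp(-r*dt) * [p_u * V(k+1, j+1) + p_m * V(k+1, j) + p_d * V(k+1, j-1)]
  V(1,-1) = exp(-r*dt) * [p_u*6.540000 + p_m*0.000000 + p_d*0.000000] = 0.849505
  V(1,+0) = exp(-r*dt) * [p_u*37.232866 + p_m*6.540000 + p_d*0.000000] = 9.186519
  V(1,+1) = exp(-r*dt) * [p_u*86.179016 + p_m*37.232866 + p_d*6.540000] = 37.285838
  V(0,+0) = exp(-r*dt) * [p_u*37.285838 + p_m*9.186519 + p_d*0.849505] = 11.125968


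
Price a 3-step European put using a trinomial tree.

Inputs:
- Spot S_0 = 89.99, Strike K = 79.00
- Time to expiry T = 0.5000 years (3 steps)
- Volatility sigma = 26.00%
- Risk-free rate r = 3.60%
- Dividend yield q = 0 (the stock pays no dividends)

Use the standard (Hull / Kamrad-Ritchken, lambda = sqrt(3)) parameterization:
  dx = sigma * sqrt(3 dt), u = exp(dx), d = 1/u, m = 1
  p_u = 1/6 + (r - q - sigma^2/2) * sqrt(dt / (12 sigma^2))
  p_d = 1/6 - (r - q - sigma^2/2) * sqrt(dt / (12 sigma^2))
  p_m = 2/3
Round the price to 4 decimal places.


Answer: Price = V(0,0) = 1.9718

Derivation:
dt = T/N = 0.166667; dx = sigma*sqrt(3*dt) = 0.183848
u = exp(dx) = 1.201833; d = 1/u = 0.832062
p_u = 0.167664, p_m = 0.666667, p_d = 0.165669
Discount per step: exp(-r*dt) = 0.994018
Stock lattice S(k, j) with j the centered position index:
  k=0: S(0,+0) = 89.9900
  k=1: S(1,-1) = 74.8773; S(1,+0) = 89.9900; S(1,+1) = 108.1529
  k=2: S(2,-2) = 62.3026; S(2,-1) = 74.8773; S(2,+0) = 89.9900; S(2,+1) = 108.1529; S(2,+2) = 129.9818
  k=3: S(3,-3) = 51.8396; S(3,-2) = 62.3026; S(3,-1) = 74.8773; S(3,+0) = 89.9900; S(3,+1) = 108.1529; S(3,+2) = 129.9818; S(3,+3) = 156.2163
Terminal payoffs V(N, j) = max(K - S_T, 0):
  V(3,-3) = 27.160352; V(3,-2) = 16.697408; V(3,-1) = 4.122699; V(3,+0) = 0.000000; V(3,+1) = 0.000000; V(3,+2) = 0.000000; V(3,+3) = 0.000000
Backward induction: V(k, j) = exp(-r*dt) * [p_u * V(k+1, j+1) + p_m * V(k+1, j) + p_d * V(k+1, j-1)]
  V(2,-2) = exp(-r*dt) * [p_u*4.122699 + p_m*16.697408 + p_d*27.160352] = 16.224832
  V(2,-1) = exp(-r*dt) * [p_u*0.000000 + p_m*4.122699 + p_d*16.697408] = 5.481727
  V(2,+0) = exp(-r*dt) * [p_u*0.000000 + p_m*0.000000 + p_d*4.122699] = 0.678920
  V(2,+1) = exp(-r*dt) * [p_u*0.000000 + p_m*0.000000 + p_d*0.000000] = 0.000000
  V(2,+2) = exp(-r*dt) * [p_u*0.000000 + p_m*0.000000 + p_d*0.000000] = 0.000000
  V(1,-1) = exp(-r*dt) * [p_u*0.678920 + p_m*5.481727 + p_d*16.224832] = 6.417653
  V(1,+0) = exp(-r*dt) * [p_u*0.000000 + p_m*0.678920 + p_d*5.481727] = 1.352628
  V(1,+1) = exp(-r*dt) * [p_u*0.000000 + p_m*0.000000 + p_d*0.678920] = 0.111803
  V(0,+0) = exp(-r*dt) * [p_u*0.111803 + p_m*1.352628 + p_d*6.417653] = 1.971840


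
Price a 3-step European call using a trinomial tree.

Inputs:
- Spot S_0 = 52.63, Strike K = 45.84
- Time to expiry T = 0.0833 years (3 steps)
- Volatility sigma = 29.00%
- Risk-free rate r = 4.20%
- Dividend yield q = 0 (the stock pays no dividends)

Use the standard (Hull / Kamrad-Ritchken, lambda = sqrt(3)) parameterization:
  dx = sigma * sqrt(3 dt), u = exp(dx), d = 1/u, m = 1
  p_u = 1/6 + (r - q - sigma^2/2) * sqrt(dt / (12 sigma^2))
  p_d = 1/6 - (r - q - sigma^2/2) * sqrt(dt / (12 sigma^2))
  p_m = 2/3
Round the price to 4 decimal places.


Answer: Price = V(0,0) = 7.0459

Derivation:
dt = T/N = 0.027767; dx = sigma*sqrt(3*dt) = 0.083699
u = exp(dx) = 1.087302; d = 1/u = 0.919708
p_u = 0.166658, p_m = 0.666667, p_d = 0.166675
Discount per step: exp(-r*dt) = 0.998834
Stock lattice S(k, j) with j the centered position index:
  k=0: S(0,+0) = 52.6300
  k=1: S(1,-1) = 48.4042; S(1,+0) = 52.6300; S(1,+1) = 57.2247
  k=2: S(2,-2) = 44.5178; S(2,-1) = 48.4042; S(2,+0) = 52.6300; S(2,+1) = 57.2247; S(2,+2) = 62.2205
  k=3: S(3,-3) = 40.9433; S(3,-2) = 44.5178; S(3,-1) = 48.4042; S(3,+0) = 52.6300; S(3,+1) = 57.2247; S(3,+2) = 62.2205; S(3,+3) = 67.6524
Terminal payoffs V(N, j) = max(S_T - K, 0):
  V(3,-3) = 0.000000; V(3,-2) = 0.000000; V(3,-1) = 2.564232; V(3,+0) = 6.790000; V(3,+1) = 11.384684; V(3,+2) = 16.380491; V(3,+3) = 21.812441
Backward induction: V(k, j) = exp(-r*dt) * [p_u * V(k+1, j+1) + p_m * V(k+1, j) + p_d * V(k+1, j-1)]
  V(2,-2) = exp(-r*dt) * [p_u*2.564232 + p_m*0.000000 + p_d*0.000000] = 0.426853
  V(2,-1) = exp(-r*dt) * [p_u*6.790000 + p_m*2.564232 + p_d*0.000000] = 2.837787
  V(2,+0) = exp(-r*dt) * [p_u*11.384684 + p_m*6.790000 + p_d*2.564232] = 6.843427
  V(2,+1) = exp(-r*dt) * [p_u*16.380491 + p_m*11.384684 + p_d*6.790000] = 11.438111
  V(2,+2) = exp(-r*dt) * [p_u*21.812441 + p_m*16.380491 + p_d*11.384684] = 16.433919
  V(1,-1) = exp(-r*dt) * [p_u*6.843427 + p_m*2.837787 + p_d*0.426853] = 3.099901
  V(1,+0) = exp(-r*dt) * [p_u*11.438111 + p_m*6.843427 + p_d*2.837787] = 6.933440
  V(1,+1) = exp(-r*dt) * [p_u*16.433919 + p_m*11.438111 + p_d*6.843427] = 11.491477
  V(0,+0) = exp(-r*dt) * [p_u*11.491477 + p_m*6.933440 + p_d*3.099901] = 7.045898


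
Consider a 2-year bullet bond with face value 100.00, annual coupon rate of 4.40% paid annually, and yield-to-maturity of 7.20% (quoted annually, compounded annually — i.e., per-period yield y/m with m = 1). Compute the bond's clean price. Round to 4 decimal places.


Answer: Price = 94.9515

Derivation:
Coupon per period c = face * coupon_rate / m = 4.400000
Periods per year m = 1; per-period yield y/m = 0.072000
Number of cashflows N = 2
Cashflows (t years, CF_t, discount factor 1/(1+y/m)^(m*t), PV):
  t = 1.0000: CF_t = 4.400000, DF = 0.932836, PV = 4.104478
  t = 2.0000: CF_t = 104.400000, DF = 0.870183, PV = 90.847071
Price P = sum_t PV_t = 94.951548


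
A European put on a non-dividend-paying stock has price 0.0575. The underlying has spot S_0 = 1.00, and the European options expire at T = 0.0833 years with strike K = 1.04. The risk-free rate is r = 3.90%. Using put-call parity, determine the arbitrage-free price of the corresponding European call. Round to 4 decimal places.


Answer: Call price = 0.0209

Derivation:
Put-call parity: C - P = S_0 * exp(-qT) - K * exp(-rT).
S_0 * exp(-qT) = 1.0000 * 1.00000000 = 1.00000000
K * exp(-rT) = 1.0400 * 0.99675657 = 1.03662683
C = P + S*exp(-qT) - K*exp(-rT)
C = 0.0575 + 1.00000000 - 1.03662683 = 0.0209


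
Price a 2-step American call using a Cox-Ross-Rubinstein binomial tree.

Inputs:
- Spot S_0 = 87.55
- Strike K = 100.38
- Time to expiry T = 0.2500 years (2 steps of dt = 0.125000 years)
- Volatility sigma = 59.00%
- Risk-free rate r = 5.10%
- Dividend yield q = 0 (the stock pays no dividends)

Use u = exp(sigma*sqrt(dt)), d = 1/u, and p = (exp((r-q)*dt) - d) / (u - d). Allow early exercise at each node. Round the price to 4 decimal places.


dt = T/N = 0.125000
u = exp(sigma*sqrt(dt)) = 1.231948; d = 1/u = 0.811723
p = (exp((r-q)*dt) - d) / (u - d) = 0.463258
Discount per step: exp(-r*dt) = 0.993645
Stock lattice S(k, i) with i counting down-moves:
  k=0: S(0,0) = 87.5500
  k=1: S(1,0) = 107.8570; S(1,1) = 71.0663
  k=2: S(2,0) = 132.8742; S(2,1) = 87.5500; S(2,2) = 57.6861
Terminal payoffs V(N, i) = max(S_T - K, 0):
  V(2,0) = 32.494232; V(2,1) = 0.000000; V(2,2) = 0.000000
Backward induction: V(k, i) = exp(-r*dt) * [p * V(k+1, i) + (1-p) * V(k+1, i+1)]; then take max(V_cont, immediate exercise) for American.
  V(1,0) = exp(-r*dt) * [p*32.494232 + (1-p)*0.000000] = 14.957556; exercise = 7.477031; V(1,0) = max -> 14.957556
  V(1,1) = exp(-r*dt) * [p*0.000000 + (1-p)*0.000000] = 0.000000; exercise = 0.000000; V(1,1) = max -> 0.000000
  V(0,0) = exp(-r*dt) * [p*14.957556 + (1-p)*0.000000] = 6.885175; exercise = 0.000000; V(0,0) = max -> 6.885175

Answer: Price = V(0,0) = 6.8852


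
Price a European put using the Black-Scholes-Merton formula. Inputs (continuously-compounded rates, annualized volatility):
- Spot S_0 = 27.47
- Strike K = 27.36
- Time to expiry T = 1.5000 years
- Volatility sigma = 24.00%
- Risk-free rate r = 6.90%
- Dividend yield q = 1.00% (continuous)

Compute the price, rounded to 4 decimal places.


Answer: Price = 1.9739

Derivation:
d1 = (ln(S/K) + (r - q + 0.5*sigma^2) * T) / (sigma * sqrt(T)) = 0.46170299
d2 = d1 - sigma * sqrt(T) = 0.16776422
exp(-rT) = 0.90167602; exp(-qT) = 0.98511194
P = K * exp(-rT) * N(-d2) - S_0 * exp(-qT) * N(-d1)
N(-d1) = 0.32214716; N(-d2) = 0.43338439
P = 27.3600 * 0.90167602 * 0.43338439 - 27.4700 * 0.98511194 * 0.32214716 = 1.9739


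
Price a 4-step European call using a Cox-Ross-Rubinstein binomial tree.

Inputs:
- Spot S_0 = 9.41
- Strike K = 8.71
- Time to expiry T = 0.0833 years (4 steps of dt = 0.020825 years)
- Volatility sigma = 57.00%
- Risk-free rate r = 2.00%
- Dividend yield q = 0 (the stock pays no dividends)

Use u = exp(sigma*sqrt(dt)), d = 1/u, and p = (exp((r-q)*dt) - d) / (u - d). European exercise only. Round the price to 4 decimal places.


dt = T/N = 0.020825
u = exp(sigma*sqrt(dt)) = 1.085734; d = 1/u = 0.921036
p = (exp((r-q)*dt) - d) / (u - d) = 0.481977
Discount per step: exp(-r*dt) = 0.999584
Stock lattice S(k, i) with i counting down-moves:
  k=0: S(0,0) = 9.4100
  k=1: S(1,0) = 10.2168; S(1,1) = 8.6670
  k=2: S(2,0) = 11.0927; S(2,1) = 9.4100; S(2,2) = 7.9826
  k=3: S(3,0) = 12.0437; S(3,1) = 10.2168; S(3,2) = 8.6670; S(3,3) = 7.3522
  k=4: S(4,0) = 13.0762; S(4,1) = 11.0927; S(4,2) = 9.4100; S(4,3) = 7.9826; S(4,4) = 6.7717
Terminal payoffs V(N, i) = max(S_T - K, 0):
  V(4,0) = 4.366239; V(4,1) = 2.382674; V(4,2) = 0.700000; V(4,3) = 0.000000; V(4,4) = 0.000000
Backward induction: V(k, i) = exp(-r*dt) * [p * V(k+1, i) + (1-p) * V(k+1, i+1)].
  V(3,0) = exp(-r*dt) * [p*4.366239 + (1-p)*2.382674] = 3.337316
  V(3,1) = exp(-r*dt) * [p*2.382674 + (1-p)*0.700000] = 1.510381
  V(3,2) = exp(-r*dt) * [p*0.700000 + (1-p)*0.000000] = 0.337243
  V(3,3) = exp(-r*dt) * [p*0.000000 + (1-p)*0.000000] = 0.000000
  V(2,0) = exp(-r*dt) * [p*3.337316 + (1-p)*1.510381] = 2.389926
  V(2,1) = exp(-r*dt) * [p*1.510381 + (1-p)*0.337243] = 0.902293
  V(2,2) = exp(-r*dt) * [p*0.337243 + (1-p)*0.000000] = 0.162476
  V(1,0) = exp(-r*dt) * [p*2.389926 + (1-p)*0.902293] = 1.618624
  V(1,1) = exp(-r*dt) * [p*0.902293 + (1-p)*0.162476] = 0.518834
  V(0,0) = exp(-r*dt) * [p*1.618624 + (1-p)*0.518834] = 1.048471

Answer: Price = V(0,0) = 1.0485


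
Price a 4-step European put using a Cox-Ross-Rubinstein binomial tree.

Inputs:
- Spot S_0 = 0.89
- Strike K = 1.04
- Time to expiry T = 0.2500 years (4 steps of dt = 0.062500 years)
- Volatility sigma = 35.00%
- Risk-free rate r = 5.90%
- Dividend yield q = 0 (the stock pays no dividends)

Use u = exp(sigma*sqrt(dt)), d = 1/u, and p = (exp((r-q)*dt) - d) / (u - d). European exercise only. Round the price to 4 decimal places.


dt = T/N = 0.062500
u = exp(sigma*sqrt(dt)) = 1.091442; d = 1/u = 0.916219
p = (exp((r-q)*dt) - d) / (u - d) = 0.499222
Discount per step: exp(-r*dt) = 0.996319
Stock lattice S(k, i) with i counting down-moves:
  k=0: S(0,0) = 0.8900
  k=1: S(1,0) = 0.9714; S(1,1) = 0.8154
  k=2: S(2,0) = 1.0602; S(2,1) = 0.8900; S(2,2) = 0.7471
  k=3: S(3,0) = 1.1572; S(3,1) = 0.9714; S(3,2) = 0.8154; S(3,3) = 0.6845
  k=4: S(4,0) = 1.2630; S(4,1) = 1.0602; S(4,2) = 0.8900; S(4,3) = 0.7471; S(4,4) = 0.6272
Terminal payoffs V(N, i) = max(K - S_T, 0):
  V(4,0) = 0.000000; V(4,1) = 0.000000; V(4,2) = 0.150000; V(4,3) = 0.292883; V(4,4) = 0.412828
Backward induction: V(k, i) = exp(-r*dt) * [p * V(k+1, i) + (1-p) * V(k+1, i+1)].
  V(3,0) = exp(-r*dt) * [p*0.000000 + (1-p)*0.000000] = 0.000000
  V(3,1) = exp(-r*dt) * [p*0.000000 + (1-p)*0.150000] = 0.074840
  V(3,2) = exp(-r*dt) * [p*0.150000 + (1-p)*0.292883] = 0.220737
  V(3,3) = exp(-r*dt) * [p*0.292883 + (1-p)*0.412828] = 0.351650
  V(2,0) = exp(-r*dt) * [p*0.000000 + (1-p)*0.074840] = 0.037340
  V(2,1) = exp(-r*dt) * [p*0.074840 + (1-p)*0.220737] = 0.147358
  V(2,2) = exp(-r*dt) * [p*0.220737 + (1-p)*0.351650] = 0.285241
  V(1,0) = exp(-r*dt) * [p*0.037340 + (1-p)*0.147358] = 0.092094
  V(1,1) = exp(-r*dt) * [p*0.147358 + (1-p)*0.285241] = 0.215610
  V(0,0) = exp(-r*dt) * [p*0.092094 + (1-p)*0.215610] = 0.153382

Answer: Price = V(0,0) = 0.1534


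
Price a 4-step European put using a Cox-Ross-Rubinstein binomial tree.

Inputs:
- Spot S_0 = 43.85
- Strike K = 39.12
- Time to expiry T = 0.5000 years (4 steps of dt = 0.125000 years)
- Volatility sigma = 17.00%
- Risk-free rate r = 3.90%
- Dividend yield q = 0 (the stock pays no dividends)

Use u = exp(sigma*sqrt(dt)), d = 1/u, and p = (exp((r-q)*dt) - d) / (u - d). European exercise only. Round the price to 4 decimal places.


dt = T/N = 0.125000
u = exp(sigma*sqrt(dt)) = 1.061947; d = 1/u = 0.941667
p = (exp((r-q)*dt) - d) / (u - d) = 0.525608
Discount per step: exp(-r*dt) = 0.995137
Stock lattice S(k, i) with i counting down-moves:
  k=0: S(0,0) = 43.8500
  k=1: S(1,0) = 46.5664; S(1,1) = 41.2921
  k=2: S(2,0) = 49.4510; S(2,1) = 43.8500; S(2,2) = 38.8834
  k=3: S(3,0) = 52.5144; S(3,1) = 46.5664; S(3,2) = 41.2921; S(3,3) = 36.6152
  k=4: S(4,0) = 55.7675; S(4,1) = 49.4510; S(4,2) = 43.8500; S(4,3) = 38.8834; S(4,4) = 34.4793
Terminal payoffs V(N, i) = max(K - S_T, 0):
  V(4,0) = 0.000000; V(4,1) = 0.000000; V(4,2) = 0.000000; V(4,3) = 0.236633; V(4,4) = 4.640725
Backward induction: V(k, i) = exp(-r*dt) * [p * V(k+1, i) + (1-p) * V(k+1, i+1)].
  V(3,0) = exp(-r*dt) * [p*0.000000 + (1-p)*0.000000] = 0.000000
  V(3,1) = exp(-r*dt) * [p*0.000000 + (1-p)*0.000000] = 0.000000
  V(3,2) = exp(-r*dt) * [p*0.000000 + (1-p)*0.236633] = 0.111711
  V(3,3) = exp(-r*dt) * [p*0.236633 + (1-p)*4.640725] = 2.314589
  V(2,0) = exp(-r*dt) * [p*0.000000 + (1-p)*0.000000] = 0.000000
  V(2,1) = exp(-r*dt) * [p*0.000000 + (1-p)*0.111711] = 0.052737
  V(2,2) = exp(-r*dt) * [p*0.111711 + (1-p)*2.314589] = 1.151114
  V(1,0) = exp(-r*dt) * [p*0.000000 + (1-p)*0.052737] = 0.024896
  V(1,1) = exp(-r*dt) * [p*0.052737 + (1-p)*1.151114] = 0.571008
  V(0,0) = exp(-r*dt) * [p*0.024896 + (1-p)*0.571008] = 0.282587

Answer: Price = V(0,0) = 0.2826


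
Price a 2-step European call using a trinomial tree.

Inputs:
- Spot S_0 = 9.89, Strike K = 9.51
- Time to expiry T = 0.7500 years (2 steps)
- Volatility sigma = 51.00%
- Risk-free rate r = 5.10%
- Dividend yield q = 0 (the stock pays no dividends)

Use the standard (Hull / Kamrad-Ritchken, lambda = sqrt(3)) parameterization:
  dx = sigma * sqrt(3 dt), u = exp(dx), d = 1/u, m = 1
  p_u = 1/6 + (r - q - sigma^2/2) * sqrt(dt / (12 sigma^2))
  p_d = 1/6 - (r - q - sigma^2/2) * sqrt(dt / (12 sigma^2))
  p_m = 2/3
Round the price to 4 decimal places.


Answer: Price = V(0,0) = 1.8858

Derivation:
dt = T/N = 0.375000; dx = sigma*sqrt(3*dt) = 0.540937
u = exp(dx) = 1.717615; d = 1/u = 0.582203
p_u = 0.139266, p_m = 0.666667, p_d = 0.194067
Discount per step: exp(-r*dt) = 0.981057
Stock lattice S(k, j) with j the centered position index:
  k=0: S(0,+0) = 9.8900
  k=1: S(1,-1) = 5.7580; S(1,+0) = 9.8900; S(1,+1) = 16.9872
  k=2: S(2,-2) = 3.3523; S(2,-1) = 5.7580; S(2,+0) = 9.8900; S(2,+1) = 16.9872; S(2,+2) = 29.1775
Terminal payoffs V(N, j) = max(S_T - K, 0):
  V(2,-2) = 0.000000; V(2,-1) = 0.000000; V(2,+0) = 0.380000; V(2,+1) = 7.477212; V(2,+2) = 19.667490
Backward induction: V(k, j) = exp(-r*dt) * [p_u * V(k+1, j+1) + p_m * V(k+1, j) + p_d * V(k+1, j-1)]
  V(1,-1) = exp(-r*dt) * [p_u*0.380000 + p_m*0.000000 + p_d*0.000000] = 0.051919
  V(1,+0) = exp(-r*dt) * [p_u*7.477212 + p_m*0.380000 + p_d*0.000000] = 1.270132
  V(1,+1) = exp(-r*dt) * [p_u*19.667490 + p_m*7.477212 + p_d*0.380000] = 7.649860
  V(0,+0) = exp(-r*dt) * [p_u*7.649860 + p_m*1.270132 + p_d*0.051919] = 1.885785


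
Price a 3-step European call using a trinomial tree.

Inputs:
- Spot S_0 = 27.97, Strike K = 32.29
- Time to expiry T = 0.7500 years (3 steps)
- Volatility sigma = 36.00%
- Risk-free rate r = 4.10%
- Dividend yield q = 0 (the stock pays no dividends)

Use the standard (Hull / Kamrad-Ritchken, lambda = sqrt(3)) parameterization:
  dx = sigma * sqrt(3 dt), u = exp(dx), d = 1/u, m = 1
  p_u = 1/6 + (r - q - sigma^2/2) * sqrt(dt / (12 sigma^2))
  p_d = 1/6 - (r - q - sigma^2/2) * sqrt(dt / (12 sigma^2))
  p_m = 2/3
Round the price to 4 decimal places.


dt = T/N = 0.250000; dx = sigma*sqrt(3*dt) = 0.311769
u = exp(dx) = 1.365839; d = 1/u = 0.732151
p_u = 0.157124, p_m = 0.666667, p_d = 0.176209
Discount per step: exp(-r*dt) = 0.989802
Stock lattice S(k, j) with j the centered position index:
  k=0: S(0,+0) = 27.9700
  k=1: S(1,-1) = 20.4783; S(1,+0) = 27.9700; S(1,+1) = 38.2025
  k=2: S(2,-2) = 14.9932; S(2,-1) = 20.4783; S(2,+0) = 27.9700; S(2,+1) = 38.2025; S(2,+2) = 52.1785
  k=3: S(3,-3) = 10.9773; S(3,-2) = 14.9932; S(3,-1) = 20.4783; S(3,+0) = 27.9700; S(3,+1) = 38.2025; S(3,+2) = 52.1785; S(3,+3) = 71.2675
Terminal payoffs V(N, j) = max(S_T - K, 0):
  V(3,-3) = 0.000000; V(3,-2) = 0.000000; V(3,-1) = 0.000000; V(3,+0) = 0.000000; V(3,+1) = 5.912527; V(3,+2) = 19.888514; V(3,+3) = 38.977467
Backward induction: V(k, j) = exp(-r*dt) * [p_u * V(k+1, j+1) + p_m * V(k+1, j) + p_d * V(k+1, j-1)]
  V(2,-2) = exp(-r*dt) * [p_u*0.000000 + p_m*0.000000 + p_d*0.000000] = 0.000000
  V(2,-1) = exp(-r*dt) * [p_u*0.000000 + p_m*0.000000 + p_d*0.000000] = 0.000000
  V(2,+0) = exp(-r*dt) * [p_u*5.912527 + p_m*0.000000 + p_d*0.000000] = 0.919528
  V(2,+1) = exp(-r*dt) * [p_u*19.888514 + p_m*5.912527 + p_d*0.000000] = 6.994591
  V(2,+2) = exp(-r*dt) * [p_u*38.977467 + p_m*19.888514 + p_d*5.912527] = 20.216870
  V(1,-1) = exp(-r*dt) * [p_u*0.919528 + p_m*0.000000 + p_d*0.000000] = 0.143007
  V(1,+0) = exp(-r*dt) * [p_u*6.994591 + p_m*0.919528 + p_d*0.000000] = 1.694581
  V(1,+1) = exp(-r*dt) * [p_u*20.216870 + p_m*6.994591 + p_d*0.919528] = 7.920054
  V(0,+0) = exp(-r*dt) * [p_u*7.920054 + p_m*1.694581 + p_d*0.143007] = 2.374885

Answer: Price = V(0,0) = 2.3749


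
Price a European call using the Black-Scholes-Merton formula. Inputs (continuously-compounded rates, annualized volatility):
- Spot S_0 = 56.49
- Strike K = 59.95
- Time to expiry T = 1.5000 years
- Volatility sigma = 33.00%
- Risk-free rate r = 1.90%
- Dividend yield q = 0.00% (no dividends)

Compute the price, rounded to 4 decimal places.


Answer: Price = 8.3277

Derivation:
d1 = (ln(S/K) + (r - q + 0.5*sigma^2) * T) / (sigma * sqrt(T)) = 0.12551223
d2 = d1 - sigma * sqrt(T) = -0.27865358
exp(-rT) = 0.97190229; exp(-qT) = 1.00000000
C = S_0 * exp(-qT) * N(d1) - K * exp(-rT) * N(d2)
N(d1) = 0.54994098; N(d2) = 0.39025534
C = 56.4900 * 1.00000000 * 0.54994098 - 59.9500 * 0.97190229 * 0.39025534 = 8.3277


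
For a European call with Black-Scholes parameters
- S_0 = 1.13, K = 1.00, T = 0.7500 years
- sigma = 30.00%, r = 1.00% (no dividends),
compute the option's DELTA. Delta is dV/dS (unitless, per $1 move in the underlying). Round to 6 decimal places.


d1 = 0.6291872117; d2 = 0.3693795906
phi(d1) = 0.3273004224; exp(-qT) = 1.0000000000; exp(-rT) = 0.9925280548
N(d1) = 0.7353867500
Delta = exp(-qT) * N(d1) = 1.0000000000 * 0.7353867500 = 0.735387

Answer: Delta = 0.735387


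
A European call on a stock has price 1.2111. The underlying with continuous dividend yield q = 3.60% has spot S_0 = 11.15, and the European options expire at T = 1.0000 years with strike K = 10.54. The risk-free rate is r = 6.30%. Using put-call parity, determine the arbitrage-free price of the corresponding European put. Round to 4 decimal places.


Answer: Put price = 0.3518

Derivation:
Put-call parity: C - P = S_0 * exp(-qT) - K * exp(-rT).
S_0 * exp(-qT) = 11.1500 * 0.96464029 = 10.75573927
K * exp(-rT) = 10.5400 * 0.93894347 = 9.89646421
P = C - S*exp(-qT) + K*exp(-rT)
P = 1.2111 - 10.75573927 + 9.89646421 = 0.3518


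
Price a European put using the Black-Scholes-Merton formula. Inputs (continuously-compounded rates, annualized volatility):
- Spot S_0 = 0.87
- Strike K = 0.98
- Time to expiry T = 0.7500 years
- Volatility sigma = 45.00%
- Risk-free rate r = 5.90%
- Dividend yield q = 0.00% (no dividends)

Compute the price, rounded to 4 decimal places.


d1 = (ln(S/K) + (r - q + 0.5*sigma^2) * T) / (sigma * sqrt(T)) = 0.00289481
d2 = d1 - sigma * sqrt(T) = -0.38681662
exp(-rT) = 0.95671475; exp(-qT) = 1.00000000
P = K * exp(-rT) * N(-d2) - S_0 * exp(-qT) * N(-d1)
N(-d1) = 0.49884514; N(-d2) = 0.65055402
P = 0.9800 * 0.95671475 * 0.65055402 - 0.8700 * 1.00000000 * 0.49884514 = 0.1760

Answer: Price = 0.1760


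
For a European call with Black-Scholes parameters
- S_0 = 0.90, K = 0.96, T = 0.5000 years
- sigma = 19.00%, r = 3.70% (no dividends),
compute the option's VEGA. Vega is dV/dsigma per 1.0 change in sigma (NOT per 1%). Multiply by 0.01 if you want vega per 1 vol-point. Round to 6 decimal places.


d1 = -0.2755001241; d2 = -0.4098504126
phi(d1) = 0.3840860387; exp(-qT) = 1.0000000000; exp(-rT) = 0.9816700746
Vega = S * exp(-qT) * phi(d1) * sqrt(T) = 0.9000 * 1.0000000000 * 0.3840860387 * 0.7071067812 = 0.244431

Answer: Vega = 0.244431


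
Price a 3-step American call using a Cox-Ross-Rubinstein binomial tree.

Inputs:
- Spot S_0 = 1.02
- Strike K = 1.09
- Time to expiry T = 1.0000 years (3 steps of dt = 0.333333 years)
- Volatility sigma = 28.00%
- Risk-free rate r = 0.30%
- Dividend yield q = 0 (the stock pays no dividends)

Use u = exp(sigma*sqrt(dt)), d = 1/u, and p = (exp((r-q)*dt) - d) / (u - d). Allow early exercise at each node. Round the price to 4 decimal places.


dt = T/N = 0.333333
u = exp(sigma*sqrt(dt)) = 1.175458; d = 1/u = 0.850732
p = (exp((r-q)*dt) - d) / (u - d) = 0.462754
Discount per step: exp(-r*dt) = 0.999000
Stock lattice S(k, i) with i counting down-moves:
  k=0: S(0,0) = 1.0200
  k=1: S(1,0) = 1.1990; S(1,1) = 0.8677
  k=2: S(2,0) = 1.4093; S(2,1) = 1.0200; S(2,2) = 0.7382
  k=3: S(3,0) = 1.6566; S(3,1) = 1.1990; S(3,2) = 0.8677; S(3,3) = 0.6280
Terminal payoffs V(N, i) = max(S_T - K, 0):
  V(3,0) = 0.566616; V(3,1) = 0.108967; V(3,2) = 0.000000; V(3,3) = 0.000000
Backward induction: V(k, i) = exp(-r*dt) * [p * V(k+1, i) + (1-p) * V(k+1, i+1)]; then take max(V_cont, immediate exercise) for American.
  V(2,0) = exp(-r*dt) * [p*0.566616 + (1-p)*0.108967] = 0.320426; exercise = 0.319336; V(2,0) = max -> 0.320426
  V(2,1) = exp(-r*dt) * [p*0.108967 + (1-p)*0.000000] = 0.050375; exercise = 0.000000; V(2,1) = max -> 0.050375
  V(2,2) = exp(-r*dt) * [p*0.000000 + (1-p)*0.000000] = 0.000000; exercise = 0.000000; V(2,2) = max -> 0.000000
  V(1,0) = exp(-r*dt) * [p*0.320426 + (1-p)*0.050375] = 0.175167; exercise = 0.108967; V(1,0) = max -> 0.175167
  V(1,1) = exp(-r*dt) * [p*0.050375 + (1-p)*0.000000] = 0.023288; exercise = 0.000000; V(1,1) = max -> 0.023288
  V(0,0) = exp(-r*dt) * [p*0.175167 + (1-p)*0.023288] = 0.093477; exercise = 0.000000; V(0,0) = max -> 0.093477

Answer: Price = V(0,0) = 0.0935


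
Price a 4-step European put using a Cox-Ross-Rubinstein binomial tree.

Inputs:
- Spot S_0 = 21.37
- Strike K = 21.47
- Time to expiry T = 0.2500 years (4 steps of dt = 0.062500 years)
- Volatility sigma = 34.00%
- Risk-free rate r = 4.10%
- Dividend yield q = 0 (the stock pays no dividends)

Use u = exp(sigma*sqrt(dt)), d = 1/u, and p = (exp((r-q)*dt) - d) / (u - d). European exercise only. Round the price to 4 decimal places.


Answer: Price = V(0,0) = 1.3162

Derivation:
dt = T/N = 0.062500
u = exp(sigma*sqrt(dt)) = 1.088717; d = 1/u = 0.918512
p = (exp((r-q)*dt) - d) / (u - d) = 0.493837
Discount per step: exp(-r*dt) = 0.997441
Stock lattice S(k, i) with i counting down-moves:
  k=0: S(0,0) = 21.3700
  k=1: S(1,0) = 23.2659; S(1,1) = 19.6286
  k=2: S(2,0) = 25.3300; S(2,1) = 21.3700; S(2,2) = 18.0291
  k=3: S(3,0) = 27.5772; S(3,1) = 23.2659; S(3,2) = 19.6286; S(3,3) = 16.5600
  k=4: S(4,0) = 30.0237; S(4,1) = 25.3300; S(4,2) = 21.3700; S(4,3) = 18.0291; S(4,4) = 15.2105
Terminal payoffs V(N, i) = max(K - S_T, 0):
  V(4,0) = 0.000000; V(4,1) = 0.000000; V(4,2) = 0.100000; V(4,3) = 3.440883; V(4,4) = 6.259468
Backward induction: V(k, i) = exp(-r*dt) * [p * V(k+1, i) + (1-p) * V(k+1, i+1)].
  V(3,0) = exp(-r*dt) * [p*0.000000 + (1-p)*0.000000] = 0.000000
  V(3,1) = exp(-r*dt) * [p*0.000000 + (1-p)*0.100000] = 0.050487
  V(3,2) = exp(-r*dt) * [p*0.100000 + (1-p)*3.440883] = 1.786446
  V(3,3) = exp(-r*dt) * [p*3.440883 + (1-p)*6.259468] = 4.855088
  V(2,0) = exp(-r*dt) * [p*0.000000 + (1-p)*0.050487] = 0.025489
  V(2,1) = exp(-r*dt) * [p*0.050487 + (1-p)*1.786446] = 0.926786
  V(2,2) = exp(-r*dt) * [p*1.786446 + (1-p)*4.855088] = 3.331131
  V(1,0) = exp(-r*dt) * [p*0.025489 + (1-p)*0.926786] = 0.480459
  V(1,1) = exp(-r*dt) * [p*0.926786 + (1-p)*3.331131] = 2.138289
  V(0,0) = exp(-r*dt) * [p*0.480459 + (1-p)*2.138289] = 1.316213


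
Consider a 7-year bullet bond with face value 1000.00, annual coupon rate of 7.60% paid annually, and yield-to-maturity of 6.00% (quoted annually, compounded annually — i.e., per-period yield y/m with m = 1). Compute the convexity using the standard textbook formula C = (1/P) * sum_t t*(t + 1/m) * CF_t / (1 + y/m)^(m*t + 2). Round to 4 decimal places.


Answer: Convexity = 38.0296

Derivation:
Coupon per period c = face * coupon_rate / m = 76.000000
Periods per year m = 1; per-period yield y/m = 0.060000
Number of cashflows N = 7
Cashflows (t years, CF_t, discount factor 1/(1+y/m)^(m*t), PV):
  t = 1.0000: CF_t = 76.000000, DF = 0.943396, PV = 71.698113
  t = 2.0000: CF_t = 76.000000, DF = 0.889996, PV = 67.639729
  t = 3.0000: CF_t = 76.000000, DF = 0.839619, PV = 63.811066
  t = 4.0000: CF_t = 76.000000, DF = 0.792094, PV = 60.199118
  t = 5.0000: CF_t = 76.000000, DF = 0.747258, PV = 56.791621
  t = 6.0000: CF_t = 76.000000, DF = 0.704961, PV = 53.577001
  t = 7.0000: CF_t = 1076.000000, DF = 0.665057, PV = 715.601454
Price P = sum_t PV_t = 1089.318103
Convexity numerator sum_t t*(t + 1/m) * CF_t / (1+y/m)^(m*t + 2):
  t = 1.0000: term = 127.622131
  t = 2.0000: term = 361.194710
  t = 3.0000: term = 681.499454
  t = 4.0000: term = 1071.540021
  t = 5.0000: term = 1516.330219
  t = 6.0000: term = 2002.700289
  t = 7.0000: term = 35665.433818
Convexity = (1/P) * sum = 41426.320643 / 1089.318103 = 38.029590


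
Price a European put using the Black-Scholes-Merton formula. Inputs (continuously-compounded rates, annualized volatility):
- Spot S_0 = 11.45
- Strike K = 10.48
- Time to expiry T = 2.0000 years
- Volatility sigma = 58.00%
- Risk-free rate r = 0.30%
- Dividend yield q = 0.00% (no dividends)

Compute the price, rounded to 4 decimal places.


Answer: Price = 2.9855

Derivation:
d1 = (ln(S/K) + (r - q + 0.5*sigma^2) * T) / (sigma * sqrt(T)) = 0.52535724
d2 = d1 - sigma * sqrt(T) = -0.29488663
exp(-rT) = 0.99401796; exp(-qT) = 1.00000000
P = K * exp(-rT) * N(-d2) - S_0 * exp(-qT) * N(-d1)
N(-d1) = 0.29966744; N(-d2) = 0.61595976
P = 10.4800 * 0.99401796 * 0.61595976 - 11.4500 * 1.00000000 * 0.29966744 = 2.9855


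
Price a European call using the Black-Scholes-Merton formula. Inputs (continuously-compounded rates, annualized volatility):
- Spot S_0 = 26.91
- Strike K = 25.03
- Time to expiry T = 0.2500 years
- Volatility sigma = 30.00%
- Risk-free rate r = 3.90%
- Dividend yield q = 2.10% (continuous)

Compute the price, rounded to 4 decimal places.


d1 = (ln(S/K) + (r - q + 0.5*sigma^2) * T) / (sigma * sqrt(T)) = 0.58781906
d2 = d1 - sigma * sqrt(T) = 0.43781906
exp(-rT) = 0.99029738; exp(-qT) = 0.99476376
C = S_0 * exp(-qT) * N(d1) - K * exp(-rT) * N(d2)
N(d1) = 0.72167313; N(d2) = 0.66924127
C = 26.9100 * 0.99476376 * 0.72167313 - 25.0300 * 0.99029738 * 0.66924127 = 2.7300

Answer: Price = 2.7300


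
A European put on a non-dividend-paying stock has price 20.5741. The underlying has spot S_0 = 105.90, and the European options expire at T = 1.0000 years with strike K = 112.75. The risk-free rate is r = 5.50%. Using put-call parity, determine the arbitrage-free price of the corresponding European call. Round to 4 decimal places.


Answer: Call price = 19.7579

Derivation:
Put-call parity: C - P = S_0 * exp(-qT) - K * exp(-rT).
S_0 * exp(-qT) = 105.9000 * 1.00000000 = 105.90000000
K * exp(-rT) = 112.7500 * 0.94648515 = 106.71620043
C = P + S*exp(-qT) - K*exp(-rT)
C = 20.5741 + 105.90000000 - 106.71620043 = 19.7579


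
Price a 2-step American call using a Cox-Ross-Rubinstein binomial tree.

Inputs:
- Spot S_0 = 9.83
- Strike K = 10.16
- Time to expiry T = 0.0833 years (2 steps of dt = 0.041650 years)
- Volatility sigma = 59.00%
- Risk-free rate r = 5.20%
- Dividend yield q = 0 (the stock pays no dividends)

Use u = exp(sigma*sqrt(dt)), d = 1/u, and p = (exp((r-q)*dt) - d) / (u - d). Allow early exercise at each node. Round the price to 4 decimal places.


dt = T/N = 0.041650
u = exp(sigma*sqrt(dt)) = 1.127958; d = 1/u = 0.886558
p = (exp((r-q)*dt) - d) / (u - d) = 0.478916
Discount per step: exp(-r*dt) = 0.997837
Stock lattice S(k, i) with i counting down-moves:
  k=0: S(0,0) = 9.8300
  k=1: S(1,0) = 11.0878; S(1,1) = 8.7149
  k=2: S(2,0) = 12.5066; S(2,1) = 9.8300; S(2,2) = 7.7262
Terminal payoffs V(N, i) = max(S_T - K, 0):
  V(2,0) = 2.346609; V(2,1) = 0.000000; V(2,2) = 0.000000
Backward induction: V(k, i) = exp(-r*dt) * [p * V(k+1, i) + (1-p) * V(k+1, i+1)]; then take max(V_cont, immediate exercise) for American.
  V(1,0) = exp(-r*dt) * [p*2.346609 + (1-p)*0.000000] = 1.121396; exercise = 0.927830; V(1,0) = max -> 1.121396
  V(1,1) = exp(-r*dt) * [p*0.000000 + (1-p)*0.000000] = 0.000000; exercise = 0.000000; V(1,1) = max -> 0.000000
  V(0,0) = exp(-r*dt) * [p*1.121396 + (1-p)*0.000000] = 0.535892; exercise = 0.000000; V(0,0) = max -> 0.535892

Answer: Price = V(0,0) = 0.5359


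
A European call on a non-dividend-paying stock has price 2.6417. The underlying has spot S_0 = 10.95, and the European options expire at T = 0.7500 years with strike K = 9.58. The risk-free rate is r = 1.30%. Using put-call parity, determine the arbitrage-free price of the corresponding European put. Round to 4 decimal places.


Answer: Put price = 1.1787

Derivation:
Put-call parity: C - P = S_0 * exp(-qT) - K * exp(-rT).
S_0 * exp(-qT) = 10.9500 * 1.00000000 = 10.95000000
K * exp(-rT) = 9.5800 * 0.99029738 = 9.48704887
P = C - S*exp(-qT) + K*exp(-rT)
P = 2.6417 - 10.95000000 + 9.48704887 = 1.1787


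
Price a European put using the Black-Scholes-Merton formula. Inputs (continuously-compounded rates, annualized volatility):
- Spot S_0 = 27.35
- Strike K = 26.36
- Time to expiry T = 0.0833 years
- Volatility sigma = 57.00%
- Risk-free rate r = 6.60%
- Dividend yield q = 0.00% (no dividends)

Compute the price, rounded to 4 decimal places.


d1 = (ln(S/K) + (r - q + 0.5*sigma^2) * T) / (sigma * sqrt(T)) = 0.33978514
d2 = d1 - sigma * sqrt(T) = 0.17527323
exp(-rT) = 0.99451729; exp(-qT) = 1.00000000
P = K * exp(-rT) * N(-d2) - S_0 * exp(-qT) * N(-d1)
N(-d1) = 0.36700917; N(-d2) = 0.43043247
P = 26.3600 * 0.99451729 * 0.43043247 - 27.3500 * 1.00000000 * 0.36700917 = 1.2463

Answer: Price = 1.2463


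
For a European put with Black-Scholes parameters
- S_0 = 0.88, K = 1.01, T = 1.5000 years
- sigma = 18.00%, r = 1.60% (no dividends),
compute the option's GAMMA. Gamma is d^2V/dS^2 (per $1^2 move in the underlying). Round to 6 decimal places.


Answer: Gamma = 1.893791

Derivation:
d1 = -0.4059063168; d2 = -0.6263603937
phi(d1) = 0.3673947109; exp(-qT) = 1.0000000000; exp(-rT) = 0.9762857098
Gamma = exp(-qT) * phi(d1) / (S * sigma * sqrt(T)) = 1.0000000000 * 0.3673947109 / (0.8800 * 0.1800 * 1.2247448714) = 1.893791


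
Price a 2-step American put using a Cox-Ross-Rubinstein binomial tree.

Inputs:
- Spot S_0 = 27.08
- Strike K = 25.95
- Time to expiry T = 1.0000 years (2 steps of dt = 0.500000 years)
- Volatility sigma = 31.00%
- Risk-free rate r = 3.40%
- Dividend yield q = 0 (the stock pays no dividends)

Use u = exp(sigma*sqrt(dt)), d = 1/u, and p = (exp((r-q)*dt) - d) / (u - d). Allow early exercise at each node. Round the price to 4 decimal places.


Answer: Price = V(0,0) = 2.1810

Derivation:
dt = T/N = 0.500000
u = exp(sigma*sqrt(dt)) = 1.245084; d = 1/u = 0.803159
p = (exp((r-q)*dt) - d) / (u - d) = 0.484214
Discount per step: exp(-r*dt) = 0.983144
Stock lattice S(k, i) with i counting down-moves:
  k=0: S(0,0) = 27.0800
  k=1: S(1,0) = 33.7169; S(1,1) = 21.7495
  k=2: S(2,0) = 41.9804; S(2,1) = 27.0800; S(2,2) = 17.4683
Terminal payoffs V(N, i) = max(K - S_T, 0):
  V(2,0) = 0.000000; V(2,1) = 0.000000; V(2,2) = 8.481675
Backward induction: V(k, i) = exp(-r*dt) * [p * V(k+1, i) + (1-p) * V(k+1, i+1)]; then take max(V_cont, immediate exercise) for American.
  V(1,0) = exp(-r*dt) * [p*0.000000 + (1-p)*0.000000] = 0.000000; exercise = 0.000000; V(1,0) = max -> 0.000000
  V(1,1) = exp(-r*dt) * [p*0.000000 + (1-p)*8.481675] = 4.300984; exercise = 4.200466; V(1,1) = max -> 4.300984
  V(0,0) = exp(-r*dt) * [p*0.000000 + (1-p)*4.300984] = 2.180991; exercise = 0.000000; V(0,0) = max -> 2.180991


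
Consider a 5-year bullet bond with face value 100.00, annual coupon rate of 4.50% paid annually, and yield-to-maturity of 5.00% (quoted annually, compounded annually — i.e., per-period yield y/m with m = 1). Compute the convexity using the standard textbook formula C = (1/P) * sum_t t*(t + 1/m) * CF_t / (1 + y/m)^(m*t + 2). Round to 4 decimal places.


Answer: Convexity = 24.1983

Derivation:
Coupon per period c = face * coupon_rate / m = 4.500000
Periods per year m = 1; per-period yield y/m = 0.050000
Number of cashflows N = 5
Cashflows (t years, CF_t, discount factor 1/(1+y/m)^(m*t), PV):
  t = 1.0000: CF_t = 4.500000, DF = 0.952381, PV = 4.285714
  t = 2.0000: CF_t = 4.500000, DF = 0.907029, PV = 4.081633
  t = 3.0000: CF_t = 4.500000, DF = 0.863838, PV = 3.887269
  t = 4.0000: CF_t = 4.500000, DF = 0.822702, PV = 3.702161
  t = 5.0000: CF_t = 104.500000, DF = 0.783526, PV = 81.878484
Price P = sum_t PV_t = 97.835262
Convexity numerator sum_t t*(t + 1/m) * CF_t / (1+y/m)^(m*t + 2):
  t = 1.0000: term = 7.774538
  t = 2.0000: term = 22.212967
  t = 3.0000: term = 42.310413
  t = 4.0000: term = 67.159386
  t = 5.0000: term = 2227.985970
Convexity = (1/P) * sum = 2367.443274 / 97.835262 = 24.198262


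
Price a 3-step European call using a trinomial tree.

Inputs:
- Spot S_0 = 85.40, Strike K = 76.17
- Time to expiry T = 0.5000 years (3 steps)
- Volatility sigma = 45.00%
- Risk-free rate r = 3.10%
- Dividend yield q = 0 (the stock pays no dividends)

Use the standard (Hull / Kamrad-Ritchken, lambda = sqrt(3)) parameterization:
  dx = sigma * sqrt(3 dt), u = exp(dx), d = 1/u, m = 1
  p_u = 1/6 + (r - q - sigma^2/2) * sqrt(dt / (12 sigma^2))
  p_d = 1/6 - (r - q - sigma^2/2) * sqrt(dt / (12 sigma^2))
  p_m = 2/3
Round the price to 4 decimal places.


Answer: Price = V(0,0) = 16.3663

Derivation:
dt = T/N = 0.166667; dx = sigma*sqrt(3*dt) = 0.318198
u = exp(dx) = 1.374648; d = 1/u = 0.727459
p_u = 0.148269, p_m = 0.666667, p_d = 0.185065
Discount per step: exp(-r*dt) = 0.994847
Stock lattice S(k, j) with j the centered position index:
  k=0: S(0,+0) = 85.4000
  k=1: S(1,-1) = 62.1250; S(1,+0) = 85.4000; S(1,+1) = 117.3950
  k=2: S(2,-2) = 45.1934; S(2,-1) = 62.1250; S(2,+0) = 85.4000; S(2,+1) = 117.3950; S(2,+2) = 161.3768
  k=3: S(3,-3) = 32.8763; S(3,-2) = 45.1934; S(3,-1) = 62.1250; S(3,+0) = 85.4000; S(3,+1) = 117.3950; S(3,+2) = 161.3768; S(3,+3) = 221.8364
Terminal payoffs V(N, j) = max(S_T - K, 0):
  V(3,-3) = 0.000000; V(3,-2) = 0.000000; V(3,-1) = 0.000000; V(3,+0) = 9.230000; V(3,+1) = 41.224981; V(3,+2) = 85.206832; V(3,+3) = 145.666418
Backward induction: V(k, j) = exp(-r*dt) * [p_u * V(k+1, j+1) + p_m * V(k+1, j) + p_d * V(k+1, j-1)]
  V(2,-2) = exp(-r*dt) * [p_u*0.000000 + p_m*0.000000 + p_d*0.000000] = 0.000000
  V(2,-1) = exp(-r*dt) * [p_u*9.230000 + p_m*0.000000 + p_d*0.000000] = 1.361469
  V(2,+0) = exp(-r*dt) * [p_u*41.224981 + p_m*9.230000 + p_d*0.000000] = 12.202502
  V(2,+1) = exp(-r*dt) * [p_u*85.206832 + p_m*41.224981 + p_d*9.230000] = 41.609442
  V(2,+2) = exp(-r*dt) * [p_u*145.666418 + p_m*85.206832 + p_d*41.224981] = 85.588271
  V(1,-1) = exp(-r*dt) * [p_u*12.202502 + p_m*1.361469 + p_d*0.000000] = 2.702895
  V(1,+0) = exp(-r*dt) * [p_u*41.609442 + p_m*12.202502 + p_d*1.361469] = 14.481329
  V(1,+1) = exp(-r*dt) * [p_u*85.588271 + p_m*41.609442 + p_d*12.202502] = 42.467963
  V(0,+0) = exp(-r*dt) * [p_u*42.467963 + p_m*14.481329 + p_d*2.702895] = 16.366325
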